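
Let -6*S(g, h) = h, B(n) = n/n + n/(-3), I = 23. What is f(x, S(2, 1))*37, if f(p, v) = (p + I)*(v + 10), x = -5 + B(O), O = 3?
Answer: 6549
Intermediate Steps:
B(n) = 1 - n/3 (B(n) = 1 + n*(-⅓) = 1 - n/3)
S(g, h) = -h/6
x = -5 (x = -5 + (1 - ⅓*3) = -5 + (1 - 1) = -5 + 0 = -5)
f(p, v) = (10 + v)*(23 + p) (f(p, v) = (p + 23)*(v + 10) = (23 + p)*(10 + v) = (10 + v)*(23 + p))
f(x, S(2, 1))*37 = (230 + 10*(-5) + 23*(-⅙*1) - (-5)/6)*37 = (230 - 50 + 23*(-⅙) - 5*(-⅙))*37 = (230 - 50 - 23/6 + ⅚)*37 = 177*37 = 6549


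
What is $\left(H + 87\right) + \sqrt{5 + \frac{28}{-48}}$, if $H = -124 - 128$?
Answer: $-165 + \frac{\sqrt{159}}{6} \approx -162.9$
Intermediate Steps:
$H = -252$
$\left(H + 87\right) + \sqrt{5 + \frac{28}{-48}} = \left(-252 + 87\right) + \sqrt{5 + \frac{28}{-48}} = -165 + \sqrt{5 + 28 \left(- \frac{1}{48}\right)} = -165 + \sqrt{5 - \frac{7}{12}} = -165 + \sqrt{\frac{53}{12}} = -165 + \frac{\sqrt{159}}{6}$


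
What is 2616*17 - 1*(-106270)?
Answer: 150742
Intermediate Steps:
2616*17 - 1*(-106270) = 44472 + 106270 = 150742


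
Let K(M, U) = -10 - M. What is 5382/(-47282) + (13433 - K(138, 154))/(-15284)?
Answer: -362197665/361329044 ≈ -1.0024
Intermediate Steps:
5382/(-47282) + (13433 - K(138, 154))/(-15284) = 5382/(-47282) + (13433 - (-10 - 1*138))/(-15284) = 5382*(-1/47282) + (13433 - (-10 - 138))*(-1/15284) = -2691/23641 + (13433 - 1*(-148))*(-1/15284) = -2691/23641 + (13433 + 148)*(-1/15284) = -2691/23641 + 13581*(-1/15284) = -2691/23641 - 13581/15284 = -362197665/361329044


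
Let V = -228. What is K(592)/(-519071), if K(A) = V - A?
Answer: 820/519071 ≈ 0.0015797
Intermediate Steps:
K(A) = -228 - A
K(592)/(-519071) = (-228 - 1*592)/(-519071) = (-228 - 592)*(-1/519071) = -820*(-1/519071) = 820/519071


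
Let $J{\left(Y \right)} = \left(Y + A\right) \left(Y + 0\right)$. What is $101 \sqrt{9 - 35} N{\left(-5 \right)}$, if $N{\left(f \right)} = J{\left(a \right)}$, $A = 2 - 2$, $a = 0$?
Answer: $0$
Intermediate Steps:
$A = 0$ ($A = 2 - 2 = 0$)
$J{\left(Y \right)} = Y^{2}$ ($J{\left(Y \right)} = \left(Y + 0\right) \left(Y + 0\right) = Y Y = Y^{2}$)
$N{\left(f \right)} = 0$ ($N{\left(f \right)} = 0^{2} = 0$)
$101 \sqrt{9 - 35} N{\left(-5 \right)} = 101 \sqrt{9 - 35} \cdot 0 = 101 \sqrt{-26} \cdot 0 = 101 i \sqrt{26} \cdot 0 = 0$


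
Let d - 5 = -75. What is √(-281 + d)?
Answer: 3*I*√39 ≈ 18.735*I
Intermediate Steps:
d = -70 (d = 5 - 75 = -70)
√(-281 + d) = √(-281 - 70) = √(-351) = 3*I*√39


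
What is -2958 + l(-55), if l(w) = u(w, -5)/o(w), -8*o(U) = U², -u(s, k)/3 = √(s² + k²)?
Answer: -2958 + 24*√122/605 ≈ -2957.6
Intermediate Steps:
u(s, k) = -3*√(k² + s²) (u(s, k) = -3*√(s² + k²) = -3*√(k² + s²))
o(U) = -U²/8
l(w) = 24*√(25 + w²)/w² (l(w) = (-3*√((-5)² + w²))/((-w²/8)) = (-3*√(25 + w²))*(-8/w²) = 24*√(25 + w²)/w²)
-2958 + l(-55) = -2958 + 24*√(25 + (-55)²)/(-55)² = -2958 + 24*(1/3025)*√(25 + 3025) = -2958 + 24*(1/3025)*√3050 = -2958 + 24*(1/3025)*(5*√122) = -2958 + 24*√122/605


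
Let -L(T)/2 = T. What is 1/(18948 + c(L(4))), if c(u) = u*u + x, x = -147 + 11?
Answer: 1/18876 ≈ 5.2977e-5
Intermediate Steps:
x = -136
L(T) = -2*T
c(u) = -136 + u**2 (c(u) = u*u - 136 = u**2 - 136 = -136 + u**2)
1/(18948 + c(L(4))) = 1/(18948 + (-136 + (-2*4)**2)) = 1/(18948 + (-136 + (-8)**2)) = 1/(18948 + (-136 + 64)) = 1/(18948 - 72) = 1/18876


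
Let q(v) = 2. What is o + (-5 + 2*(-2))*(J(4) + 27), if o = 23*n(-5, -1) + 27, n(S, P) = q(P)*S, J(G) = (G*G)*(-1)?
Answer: -302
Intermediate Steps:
J(G) = -G² (J(G) = G²*(-1) = -G²)
n(S, P) = 2*S
o = -203 (o = 23*(2*(-5)) + 27 = 23*(-10) + 27 = -230 + 27 = -203)
o + (-5 + 2*(-2))*(J(4) + 27) = -203 + (-5 + 2*(-2))*(-1*4² + 27) = -203 + (-5 - 4)*(-1*16 + 27) = -203 - 9*(-16 + 27) = -203 - 9*11 = -203 - 99 = -302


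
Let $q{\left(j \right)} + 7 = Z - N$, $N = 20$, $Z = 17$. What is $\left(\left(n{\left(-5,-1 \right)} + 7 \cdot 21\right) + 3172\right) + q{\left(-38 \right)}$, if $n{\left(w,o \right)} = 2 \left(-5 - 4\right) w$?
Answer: $3399$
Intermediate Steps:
$n{\left(w,o \right)} = - 18 w$ ($n{\left(w,o \right)} = 2 \left(-9\right) w = - 18 w$)
$q{\left(j \right)} = -10$ ($q{\left(j \right)} = -7 + \left(17 - 20\right) = -7 - 3 = -10$)
$\left(\left(n{\left(-5,-1 \right)} + 7 \cdot 21\right) + 3172\right) + q{\left(-38 \right)} = \left(\left(\left(-18\right) \left(-5\right) + 7 \cdot 21\right) + 3172\right) - 10 = \left(\left(90 + 147\right) + 3172\right) - 10 = \left(237 + 3172\right) - 10 = 3409 - 10 = 3399$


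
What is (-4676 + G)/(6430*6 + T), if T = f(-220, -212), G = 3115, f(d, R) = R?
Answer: -1561/38368 ≈ -0.040685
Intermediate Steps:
T = -212
(-4676 + G)/(6430*6 + T) = (-4676 + 3115)/(6430*6 - 212) = -1561/(38580 - 212) = -1561/38368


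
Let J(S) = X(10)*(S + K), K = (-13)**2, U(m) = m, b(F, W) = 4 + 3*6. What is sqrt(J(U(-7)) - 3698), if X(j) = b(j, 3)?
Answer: I*sqrt(134) ≈ 11.576*I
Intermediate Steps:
b(F, W) = 22 (b(F, W) = 4 + 18 = 22)
X(j) = 22
K = 169
J(S) = 3718 + 22*S (J(S) = 22*(S + 169) = 22*(169 + S) = 3718 + 22*S)
sqrt(J(U(-7)) - 3698) = sqrt((3718 + 22*(-7)) - 3698) = sqrt((3718 - 154) - 3698) = sqrt(3564 - 3698) = sqrt(-134) = I*sqrt(134)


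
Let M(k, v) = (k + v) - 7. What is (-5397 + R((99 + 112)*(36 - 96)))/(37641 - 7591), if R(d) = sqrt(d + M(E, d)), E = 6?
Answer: -5397/30050 + I*sqrt(25321)/30050 ≈ -0.1796 + 0.0052954*I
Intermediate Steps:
M(k, v) = -7 + k + v
R(d) = sqrt(-1 + 2*d) (R(d) = sqrt(d + (-7 + 6 + d)) = sqrt(d + (-1 + d)) = sqrt(-1 + 2*d))
(-5397 + R((99 + 112)*(36 - 96)))/(37641 - 7591) = (-5397 + sqrt(-1 + 2*((99 + 112)*(36 - 96))))/(37641 - 7591) = (-5397 + sqrt(-1 + 2*(211*(-60))))/30050 = (-5397 + sqrt(-1 + 2*(-12660)))*(1/30050) = (-5397 + sqrt(-1 - 25320))*(1/30050) = (-5397 + sqrt(-25321))*(1/30050) = (-5397 + I*sqrt(25321))*(1/30050) = -5397/30050 + I*sqrt(25321)/30050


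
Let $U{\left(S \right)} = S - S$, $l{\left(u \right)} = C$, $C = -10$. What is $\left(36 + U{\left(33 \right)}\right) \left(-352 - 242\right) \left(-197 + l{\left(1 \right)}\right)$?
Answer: $4426488$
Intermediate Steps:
$l{\left(u \right)} = -10$
$U{\left(S \right)} = 0$
$\left(36 + U{\left(33 \right)}\right) \left(-352 - 242\right) \left(-197 + l{\left(1 \right)}\right) = \left(36 + 0\right) \left(-352 - 242\right) \left(-197 - 10\right) = 36 \left(\left(-594\right) \left(-207\right)\right) = 36 \cdot 122958 = 4426488$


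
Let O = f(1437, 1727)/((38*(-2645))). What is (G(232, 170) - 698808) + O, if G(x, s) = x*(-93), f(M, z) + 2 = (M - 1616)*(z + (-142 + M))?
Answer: -7240525490/10051 ≈ -7.2038e+5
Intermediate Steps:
f(M, z) = -2 + (-1616 + M)*(-142 + M + z) (f(M, z) = -2 + (M - 1616)*(z + (-142 + M)) = -2 + (-1616 + M)*(-142 + M + z))
G(x, s) = -93*x
O = 54094/10051 (O = (229470 + 1437² - 1758*1437 - 1616*1727 + 1437*1727)/((38*(-2645))) = (229470 + 2064969 - 2526246 - 2790832 + 2481699)/(-100510) = -540940*(-1/100510) = 54094/10051 ≈ 5.3820)
(G(232, 170) - 698808) + O = (-93*232 - 698808) + 54094/10051 = (-21576 - 698808) + 54094/10051 = -720384 + 54094/10051 = -7240525490/10051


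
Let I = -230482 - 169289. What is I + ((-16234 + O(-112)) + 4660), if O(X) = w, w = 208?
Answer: -411137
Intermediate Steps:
I = -399771
O(X) = 208
I + ((-16234 + O(-112)) + 4660) = -399771 + ((-16234 + 208) + 4660) = -399771 + (-16026 + 4660) = -399771 - 11366 = -411137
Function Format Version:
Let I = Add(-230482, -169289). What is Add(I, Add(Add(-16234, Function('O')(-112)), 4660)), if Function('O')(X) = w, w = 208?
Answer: -411137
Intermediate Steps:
I = -399771
Function('O')(X) = 208
Add(I, Add(Add(-16234, Function('O')(-112)), 4660)) = Add(-399771, Add(Add(-16234, 208), 4660)) = Add(-399771, Add(-16026, 4660)) = Add(-399771, -11366) = -411137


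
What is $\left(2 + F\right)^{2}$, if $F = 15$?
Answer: $289$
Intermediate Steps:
$\left(2 + F\right)^{2} = \left(2 + 15\right)^{2} = 17^{2} = 289$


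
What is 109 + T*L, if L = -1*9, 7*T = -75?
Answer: 1438/7 ≈ 205.43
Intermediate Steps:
T = -75/7 (T = (⅐)*(-75) = -75/7 ≈ -10.714)
L = -9
109 + T*L = 109 - 75/7*(-9) = 109 + 675/7 = 1438/7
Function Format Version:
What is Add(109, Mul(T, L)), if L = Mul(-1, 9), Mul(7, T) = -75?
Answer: Rational(1438, 7) ≈ 205.43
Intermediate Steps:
T = Rational(-75, 7) (T = Mul(Rational(1, 7), -75) = Rational(-75, 7) ≈ -10.714)
L = -9
Add(109, Mul(T, L)) = Add(109, Mul(Rational(-75, 7), -9)) = Add(109, Rational(675, 7)) = Rational(1438, 7)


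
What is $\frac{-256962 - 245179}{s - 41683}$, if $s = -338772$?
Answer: $\frac{502141}{380455} \approx 1.3198$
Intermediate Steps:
$\frac{-256962 - 245179}{s - 41683} = \frac{-256962 - 245179}{-338772 - 41683} = - \frac{502141}{-380455} = \left(-502141\right) \left(- \frac{1}{380455}\right) = \frac{502141}{380455}$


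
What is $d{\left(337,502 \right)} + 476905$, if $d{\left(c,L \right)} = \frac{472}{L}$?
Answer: $\frac{119703391}{251} \approx 4.7691 \cdot 10^{5}$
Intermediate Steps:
$d{\left(337,502 \right)} + 476905 = \frac{472}{502} + 476905 = 472 \cdot \frac{1}{502} + 476905 = \frac{236}{251} + 476905 = \frac{119703391}{251}$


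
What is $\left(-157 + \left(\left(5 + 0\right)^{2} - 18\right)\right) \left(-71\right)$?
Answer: $10650$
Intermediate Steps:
$\left(-157 + \left(\left(5 + 0\right)^{2} - 18\right)\right) \left(-71\right) = \left(-157 - \left(18 - 5^{2}\right)\right) \left(-71\right) = \left(-157 + \left(25 - 18\right)\right) \left(-71\right) = \left(-157 + 7\right) \left(-71\right) = \left(-150\right) \left(-71\right) = 10650$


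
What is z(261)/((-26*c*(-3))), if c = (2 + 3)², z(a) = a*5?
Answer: 87/130 ≈ 0.66923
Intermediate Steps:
z(a) = 5*a
c = 25 (c = 5² = 25)
z(261)/((-26*c*(-3))) = (5*261)/((-26*25*(-3))) = 1305/((-650*(-3))) = 1305/1950 = 1305*(1/1950) = 87/130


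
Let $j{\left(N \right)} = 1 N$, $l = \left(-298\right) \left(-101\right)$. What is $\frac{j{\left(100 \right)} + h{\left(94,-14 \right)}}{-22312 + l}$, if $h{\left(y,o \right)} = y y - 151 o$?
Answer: $\frac{325}{229} \approx 1.4192$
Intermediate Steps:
$l = 30098$
$j{\left(N \right)} = N$
$h{\left(y,o \right)} = y^{2} - 151 o$
$\frac{j{\left(100 \right)} + h{\left(94,-14 \right)}}{-22312 + l} = \frac{100 - \left(-2114 - 94^{2}\right)}{-22312 + 30098} = \frac{100 + \left(8836 + 2114\right)}{7786} = \left(100 + 10950\right) \frac{1}{7786} = 11050 \cdot \frac{1}{7786} = \frac{325}{229}$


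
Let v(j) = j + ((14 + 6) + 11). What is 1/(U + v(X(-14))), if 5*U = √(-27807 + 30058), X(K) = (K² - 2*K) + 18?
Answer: 6825/1860974 - 5*√2251/1860974 ≈ 0.0035400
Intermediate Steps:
X(K) = 18 + K² - 2*K
v(j) = 31 + j (v(j) = j + (20 + 11) = j + 31 = 31 + j)
U = √2251/5 (U = √(-27807 + 30058)/5 = √2251/5 ≈ 9.4889)
1/(U + v(X(-14))) = 1/(√2251/5 + (31 + (18 + (-14)² - 2*(-14)))) = 1/(√2251/5 + (31 + (18 + 196 + 28))) = 1/(√2251/5 + (31 + 242)) = 1/(√2251/5 + 273) = 1/(273 + √2251/5)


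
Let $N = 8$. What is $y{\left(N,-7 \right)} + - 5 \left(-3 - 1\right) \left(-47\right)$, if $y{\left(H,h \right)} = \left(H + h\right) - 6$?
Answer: $-945$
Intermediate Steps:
$y{\left(H,h \right)} = -6 + H + h$
$y{\left(N,-7 \right)} + - 5 \left(-3 - 1\right) \left(-47\right) = \left(-6 + 8 - 7\right) + - 5 \left(-3 - 1\right) \left(-47\right) = -5 + \left(-5\right) \left(-4\right) \left(-47\right) = -5 + 20 \left(-47\right) = -5 - 940 = -945$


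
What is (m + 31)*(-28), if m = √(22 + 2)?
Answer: -868 - 56*√6 ≈ -1005.2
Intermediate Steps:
m = 2*√6 (m = √24 = 2*√6 ≈ 4.8990)
(m + 31)*(-28) = (2*√6 + 31)*(-28) = (31 + 2*√6)*(-28) = -868 - 56*√6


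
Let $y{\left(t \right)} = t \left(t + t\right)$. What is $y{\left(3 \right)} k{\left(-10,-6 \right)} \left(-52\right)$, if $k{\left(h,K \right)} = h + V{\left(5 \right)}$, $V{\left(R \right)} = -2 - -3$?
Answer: $8424$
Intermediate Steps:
$V{\left(R \right)} = 1$ ($V{\left(R \right)} = -2 + 3 = 1$)
$y{\left(t \right)} = 2 t^{2}$ ($y{\left(t \right)} = t 2 t = 2 t^{2}$)
$k{\left(h,K \right)} = 1 + h$ ($k{\left(h,K \right)} = h + 1 = 1 + h$)
$y{\left(3 \right)} k{\left(-10,-6 \right)} \left(-52\right) = 2 \cdot 3^{2} \left(1 - 10\right) \left(-52\right) = 2 \cdot 9 \left(-9\right) \left(-52\right) = 18 \left(-9\right) \left(-52\right) = \left(-162\right) \left(-52\right) = 8424$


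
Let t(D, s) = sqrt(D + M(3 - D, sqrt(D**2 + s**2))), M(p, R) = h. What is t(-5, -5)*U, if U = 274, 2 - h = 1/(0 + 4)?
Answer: 137*I*sqrt(13) ≈ 493.96*I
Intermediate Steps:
h = 7/4 (h = 2 - 1/(0 + 4) = 2 - 1/4 = 7/4 ≈ 1.7500)
M(p, R) = 7/4
t(D, s) = sqrt(7/4 + D) (t(D, s) = sqrt(D + 7/4) = sqrt(7/4 + D))
t(-5, -5)*U = (sqrt(7 + 4*(-5))/2)*274 = (sqrt(7 - 20)/2)*274 = (sqrt(-13)/2)*274 = ((I*sqrt(13))/2)*274 = (I*sqrt(13)/2)*274 = 137*I*sqrt(13)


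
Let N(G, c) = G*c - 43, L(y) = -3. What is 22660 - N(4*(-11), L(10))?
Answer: 22571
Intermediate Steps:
N(G, c) = -43 + G*c
22660 - N(4*(-11), L(10)) = 22660 - (-43 + (4*(-11))*(-3)) = 22660 - (-43 - 44*(-3)) = 22660 - (-43 + 132) = 22660 - 1*89 = 22660 - 89 = 22571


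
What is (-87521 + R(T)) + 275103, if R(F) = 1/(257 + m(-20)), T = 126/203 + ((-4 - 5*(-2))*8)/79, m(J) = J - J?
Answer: 48208575/257 ≈ 1.8758e+5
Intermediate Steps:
m(J) = 0
T = 2814/2291 (T = 126*(1/203) + ((-4 + 10)*8)*(1/79) = 18/29 + (6*8)*(1/79) = 18/29 + 48*(1/79) = 18/29 + 48/79 = 2814/2291 ≈ 1.2283)
R(F) = 1/257 (R(F) = 1/(257 + 0) = 1/257)
(-87521 + R(T)) + 275103 = (-87521 + 1/257) + 275103 = -22492896/257 + 275103 = 48208575/257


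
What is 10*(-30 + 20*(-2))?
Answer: -700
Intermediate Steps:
10*(-30 + 20*(-2)) = 10*(-30 - 40) = 10*(-70) = -700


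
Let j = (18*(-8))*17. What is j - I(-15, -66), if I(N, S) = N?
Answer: -2433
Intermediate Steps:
j = -2448 (j = -144*17 = -2448)
j - I(-15, -66) = -2448 - 1*(-15) = -2448 + 15 = -2433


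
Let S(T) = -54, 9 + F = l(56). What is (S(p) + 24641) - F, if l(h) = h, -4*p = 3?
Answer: 24540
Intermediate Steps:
p = -¾ (p = -¼*3 = -¾ ≈ -0.75000)
F = 47 (F = -9 + 56 = 47)
(S(p) + 24641) - F = (-54 + 24641) - 1*47 = 24587 - 47 = 24540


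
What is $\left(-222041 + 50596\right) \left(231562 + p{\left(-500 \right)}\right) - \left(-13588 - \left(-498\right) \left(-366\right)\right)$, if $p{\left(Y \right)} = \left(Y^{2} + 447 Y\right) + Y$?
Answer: $-44157521234$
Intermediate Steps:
$p{\left(Y \right)} = Y^{2} + 448 Y$
$\left(-222041 + 50596\right) \left(231562 + p{\left(-500 \right)}\right) - \left(-13588 - \left(-498\right) \left(-366\right)\right) = \left(-222041 + 50596\right) \left(231562 - 500 \left(448 - 500\right)\right) - \left(-13588 - \left(-498\right) \left(-366\right)\right) = - 171445 \left(231562 - -26000\right) - \left(-13588 - 182268\right) = - 171445 \left(231562 + 26000\right) - \left(-13588 - 182268\right) = \left(-171445\right) 257562 - -195856 = -44157717090 + 195856 = -44157521234$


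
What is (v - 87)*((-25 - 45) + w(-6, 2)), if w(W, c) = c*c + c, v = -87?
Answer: 11136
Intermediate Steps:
w(W, c) = c + c**2 (w(W, c) = c**2 + c = c + c**2)
(v - 87)*((-25 - 45) + w(-6, 2)) = (-87 - 87)*((-25 - 45) + 2*(1 + 2)) = -174*(-70 + 2*3) = -174*(-70 + 6) = -174*(-64) = 11136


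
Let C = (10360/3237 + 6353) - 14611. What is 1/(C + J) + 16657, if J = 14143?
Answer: 317484172222/19060105 ≈ 16657.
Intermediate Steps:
C = -26720786/3237 (C = (10360*(1/3237) + 6353) - 14611 = (10360/3237 + 6353) - 14611 = 20575021/3237 - 14611 = -26720786/3237 ≈ -8254.8)
1/(C + J) + 16657 = 1/(-26720786/3237 + 14143) + 16657 = 1/(19060105/3237) + 16657 = 3237/19060105 + 16657 = 317484172222/19060105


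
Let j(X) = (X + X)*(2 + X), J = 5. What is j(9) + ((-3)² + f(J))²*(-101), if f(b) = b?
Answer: -19598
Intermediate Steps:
j(X) = 2*X*(2 + X) (j(X) = (2*X)*(2 + X) = 2*X*(2 + X))
j(9) + ((-3)² + f(J))²*(-101) = 2*9*(2 + 9) + ((-3)² + 5)²*(-101) = 2*9*11 + (9 + 5)²*(-101) = 198 + 14²*(-101) = 198 + 196*(-101) = 198 - 19796 = -19598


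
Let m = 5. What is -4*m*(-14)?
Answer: 280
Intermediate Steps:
-4*m*(-14) = -4*5*(-14) = -20*(-14) = 280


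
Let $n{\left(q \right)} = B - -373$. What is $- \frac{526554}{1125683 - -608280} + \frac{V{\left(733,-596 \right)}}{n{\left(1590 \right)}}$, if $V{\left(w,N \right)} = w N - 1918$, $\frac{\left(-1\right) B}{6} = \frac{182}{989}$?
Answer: $- \frac{15360472092528}{13015515535} \approx -1180.2$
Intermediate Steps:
$B = - \frac{1092}{989}$ ($B = - 6 \cdot \frac{182}{989} = - 6 \cdot 182 \cdot \frac{1}{989} = \left(-6\right) \frac{182}{989} = - \frac{1092}{989} \approx -1.1041$)
$V{\left(w,N \right)} = -1918 + N w$ ($V{\left(w,N \right)} = N w - 1918 = -1918 + N w$)
$n{\left(q \right)} = \frac{367805}{989}$ ($n{\left(q \right)} = - \frac{1092}{989} - -373 = - \frac{1092}{989} + 373 = \frac{367805}{989}$)
$- \frac{526554}{1125683 - -608280} + \frac{V{\left(733,-596 \right)}}{n{\left(1590 \right)}} = - \frac{526554}{1125683 - -608280} + \frac{-1918 - 436868}{\frac{367805}{989}} = - \frac{526554}{1125683 + 608280} + \left(-1918 - 436868\right) \frac{989}{367805} = - \frac{526554}{1733963} - \frac{433959354}{367805} = \left(-526554\right) \frac{1}{1733963} - \frac{433959354}{367805} = - \frac{10746}{35387} - \frac{433959354}{367805} = - \frac{15360472092528}{13015515535}$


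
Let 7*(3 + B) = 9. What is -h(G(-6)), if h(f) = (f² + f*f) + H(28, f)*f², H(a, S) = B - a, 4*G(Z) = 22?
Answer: 11737/14 ≈ 838.36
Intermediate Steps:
B = -12/7 (B = -3 + (⅐)*9 = -3 + 9/7 = -12/7 ≈ -1.7143)
G(Z) = 11/2 (G(Z) = (¼)*22 = 11/2)
H(a, S) = -12/7 - a
h(f) = -194*f²/7 (h(f) = (f² + f*f) + (-12/7 - 1*28)*f² = (f² + f²) + (-12/7 - 28)*f² = 2*f² - 208*f²/7 = -194*f²/7)
-h(G(-6)) = -(-194)*(11/2)²/7 = -(-194)*121/(7*4) = -1*(-11737/14) = 11737/14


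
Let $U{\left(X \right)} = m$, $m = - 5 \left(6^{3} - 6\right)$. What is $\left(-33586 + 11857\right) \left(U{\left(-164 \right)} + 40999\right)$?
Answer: $-868051821$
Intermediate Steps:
$m = -1050$ ($m = - 5 \left(216 - 6\right) = \left(-5\right) 210 = -1050$)
$U{\left(X \right)} = -1050$
$\left(-33586 + 11857\right) \left(U{\left(-164 \right)} + 40999\right) = \left(-33586 + 11857\right) \left(-1050 + 40999\right) = \left(-21729\right) 39949 = -868051821$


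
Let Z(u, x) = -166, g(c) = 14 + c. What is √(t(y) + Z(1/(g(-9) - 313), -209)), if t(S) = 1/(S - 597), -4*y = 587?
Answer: I*√58768626/595 ≈ 12.884*I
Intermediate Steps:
y = -587/4 (y = -¼*587 = -587/4 ≈ -146.75)
t(S) = 1/(-597 + S)
√(t(y) + Z(1/(g(-9) - 313), -209)) = √(1/(-597 - 587/4) - 166) = √(1/(-2975/4) - 166) = √(-4/2975 - 166) = √(-493854/2975) = I*√58768626/595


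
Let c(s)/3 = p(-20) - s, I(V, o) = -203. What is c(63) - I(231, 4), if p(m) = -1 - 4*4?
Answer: -37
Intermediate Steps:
p(m) = -17 (p(m) = -1 - 16 = -17)
c(s) = -51 - 3*s (c(s) = 3*(-17 - s) = -51 - 3*s)
c(63) - I(231, 4) = (-51 - 3*63) - 1*(-203) = (-51 - 189) + 203 = -240 + 203 = -37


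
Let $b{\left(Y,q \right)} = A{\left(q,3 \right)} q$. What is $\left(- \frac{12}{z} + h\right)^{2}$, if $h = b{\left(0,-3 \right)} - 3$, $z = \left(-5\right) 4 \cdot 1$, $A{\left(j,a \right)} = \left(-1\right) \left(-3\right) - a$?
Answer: $\frac{144}{25} \approx 5.76$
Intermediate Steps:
$A{\left(j,a \right)} = 3 - a$
$z = -20$ ($z = \left(-20\right) 1 = -20$)
$b{\left(Y,q \right)} = 0$ ($b{\left(Y,q \right)} = \left(3 - 3\right) q = 0 q = 0$)
$h = -3$ ($h = 0 - 3 = -3$)
$\left(- \frac{12}{z} + h\right)^{2} = \left(- \frac{12}{-20} - 3\right)^{2} = \left(\left(-12\right) \left(- \frac{1}{20}\right) - 3\right)^{2} = \left(\frac{3}{5} - 3\right)^{2} = \left(- \frac{12}{5}\right)^{2} = \frac{144}{25}$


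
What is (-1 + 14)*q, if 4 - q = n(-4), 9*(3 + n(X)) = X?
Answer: 871/9 ≈ 96.778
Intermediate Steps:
n(X) = -3 + X/9
q = 67/9 (q = 4 - (-3 + (⅑)*(-4)) = 4 - (-3 - 4/9) = 4 - 1*(-31/9) = 4 + 31/9 = 67/9 ≈ 7.4444)
(-1 + 14)*q = (-1 + 14)*(67/9) = 13*(67/9) = 871/9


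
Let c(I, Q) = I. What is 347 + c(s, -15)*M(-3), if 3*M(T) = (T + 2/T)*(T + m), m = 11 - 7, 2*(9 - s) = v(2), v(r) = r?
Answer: 3035/9 ≈ 337.22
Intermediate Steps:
s = 8 (s = 9 - 1/2*2 = 9 - 1 = 8)
m = 4
M(T) = (4 + T)*(T + 2/T)/3 (M(T) = ((T + 2/T)*(T + 4))/3 = ((T + 2/T)*(4 + T))/3 = ((4 + T)*(T + 2/T))/3 = (4 + T)*(T + 2/T)/3)
347 + c(s, -15)*M(-3) = 347 + 8*((1/3)*(8 - 3*(2 + (-3)**2 + 4*(-3)))/(-3)) = 347 + 8*((1/3)*(-1/3)*(8 - 3*(2 + 9 - 12))) = 347 + 8*((1/3)*(-1/3)*(8 - 3*(-1))) = 347 + 8*((1/3)*(-1/3)*(8 + 3)) = 347 + 8*((1/3)*(-1/3)*11) = 347 + 8*(-11/9) = 347 - 88/9 = 3035/9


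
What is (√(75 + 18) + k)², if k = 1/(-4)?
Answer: 1489/16 - √93/2 ≈ 88.241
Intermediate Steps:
k = -¼ ≈ -0.25000
(√(75 + 18) + k)² = (√(75 + 18) - ¼)² = (√93 - ¼)² = (-¼ + √93)²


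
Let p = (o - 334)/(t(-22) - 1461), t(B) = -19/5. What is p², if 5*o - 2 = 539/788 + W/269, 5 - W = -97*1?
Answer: 124851932161157041/2410203241731453184 ≈ 0.051801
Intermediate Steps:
W = 102 (W = 5 - (-97) = 5 - 1*(-97) = 5 + 97 = 102)
t(B) = -19/5 (t(B) = -19*⅕ = -19/5)
o = 649311/1059860 (o = ⅖ + (539/788 + 102/269)/5 = ⅖ + (⅕)*(225367/211972) = ⅖ + 225367/1059860 = 649311/1059860 ≈ 0.61264)
p = 353343929/1552482928 (p = (649311/1059860 - 334)/(-19/5 - 1461) = -353343929/(1059860*(-7324/5)) = -353343929/1059860*(-5/7324) = 353343929/1552482928 ≈ 0.22760)
p² = (353343929/1552482928)² = 124851932161157041/2410203241731453184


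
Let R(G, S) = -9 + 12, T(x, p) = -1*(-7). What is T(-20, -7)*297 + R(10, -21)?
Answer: 2082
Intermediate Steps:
T(x, p) = 7
R(G, S) = 3
T(-20, -7)*297 + R(10, -21) = 7*297 + 3 = 2079 + 3 = 2082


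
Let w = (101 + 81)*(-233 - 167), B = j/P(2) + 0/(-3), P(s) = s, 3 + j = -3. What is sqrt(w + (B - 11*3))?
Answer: 2*I*sqrt(18209) ≈ 269.88*I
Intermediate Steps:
j = -6 (j = -3 - 3 = -6)
B = -3 (B = -6/2 + 0/(-3) = -6*1/2 + 0*(-1/3) = -3 + 0 = -3)
w = -72800 (w = 182*(-400) = -72800)
sqrt(w + (B - 11*3)) = sqrt(-72800 + (-3 - 11*3)) = sqrt(-72800 + (-3 - 33)) = sqrt(-72800 - 36) = sqrt(-72836) = 2*I*sqrt(18209)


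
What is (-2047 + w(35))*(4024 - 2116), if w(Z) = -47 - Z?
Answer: -4062132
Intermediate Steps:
(-2047 + w(35))*(4024 - 2116) = (-2047 + (-47 - 1*35))*(4024 - 2116) = (-2047 + (-47 - 35))*1908 = (-2047 - 82)*1908 = -2129*1908 = -4062132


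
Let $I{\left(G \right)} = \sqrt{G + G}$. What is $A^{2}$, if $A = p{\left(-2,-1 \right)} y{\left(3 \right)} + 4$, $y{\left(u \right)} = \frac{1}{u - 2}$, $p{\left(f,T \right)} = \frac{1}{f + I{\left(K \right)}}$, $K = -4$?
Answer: $\frac{- 79 i + 112 \sqrt{2}}{4 \left(- i + 2 \sqrt{2}\right)} \approx 14.639 - 1.8071 i$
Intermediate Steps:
$I{\left(G \right)} = \sqrt{2} \sqrt{G}$ ($I{\left(G \right)} = \sqrt{2 G} = \sqrt{2} \sqrt{G}$)
$p{\left(f,T \right)} = \frac{1}{f + 2 i \sqrt{2}}$ ($p{\left(f,T \right)} = \frac{1}{f + \sqrt{2} \sqrt{-4}} = \frac{1}{f + \sqrt{2} \cdot 2 i} = \frac{1}{f + 2 i \sqrt{2}}$)
$y{\left(u \right)} = \frac{1}{-2 + u}$
$A = 4 + \frac{1}{-2 + 2 i \sqrt{2}}$ ($A = \frac{1}{\left(-2 + 2 i \sqrt{2}\right) \left(-2 + 3\right)} + 4 = \frac{1}{\left(-2 + 2 i \sqrt{2}\right) 1} + 4 = \frac{1}{-2 + 2 i \sqrt{2}} \cdot 1 + 4 = \frac{1}{-2 + 2 i \sqrt{2}} + 4 = 4 + \frac{1}{-2 + 2 i \sqrt{2}} \approx 3.8333 - 0.2357 i$)
$A^{2} = \left(\frac{23}{6} - \frac{i \sqrt{2}}{6}\right)^{2}$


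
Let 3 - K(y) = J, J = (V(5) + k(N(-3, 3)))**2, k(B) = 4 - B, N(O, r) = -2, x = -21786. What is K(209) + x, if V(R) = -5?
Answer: -21784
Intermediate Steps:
J = 1 (J = (-5 + (4 - 1*(-2)))**2 = (-5 + (4 + 2))**2 = (-5 + 6)**2 = 1**2 = 1)
K(y) = 2 (K(y) = 3 - 1*1 = 3 - 1 = 2)
K(209) + x = 2 - 21786 = -21784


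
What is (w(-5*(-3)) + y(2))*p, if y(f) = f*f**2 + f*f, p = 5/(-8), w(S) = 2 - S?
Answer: 5/8 ≈ 0.62500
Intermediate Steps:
p = -5/8 (p = 5*(-1/8) = -5/8 ≈ -0.62500)
y(f) = f**2 + f**3 (y(f) = f**3 + f**2 = f**2 + f**3)
(w(-5*(-3)) + y(2))*p = ((2 - (-5)*(-3)) + 2**2*(1 + 2))*(-5/8) = ((2 - 1*15) + 4*3)*(-5/8) = ((2 - 15) + 12)*(-5/8) = (-13 + 12)*(-5/8) = -1*(-5/8) = 5/8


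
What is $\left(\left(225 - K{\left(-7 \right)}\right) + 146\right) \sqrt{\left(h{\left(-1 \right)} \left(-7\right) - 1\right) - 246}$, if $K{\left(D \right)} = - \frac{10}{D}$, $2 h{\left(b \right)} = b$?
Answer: $\frac{2587 i \sqrt{974}}{14} \approx 5767.0 i$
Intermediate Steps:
$h{\left(b \right)} = \frac{b}{2}$
$\left(\left(225 - K{\left(-7 \right)}\right) + 146\right) \sqrt{\left(h{\left(-1 \right)} \left(-7\right) - 1\right) - 246} = \left(\left(225 - - \frac{10}{-7}\right) + 146\right) \sqrt{\left(\frac{1}{2} \left(-1\right) \left(-7\right) - 1\right) - 246} = \left(\left(225 - \left(-10\right) \left(- \frac{1}{7}\right)\right) + 146\right) \sqrt{\left(\left(- \frac{1}{2}\right) \left(-7\right) - 1\right) - 246} = \left(\left(225 - \frac{10}{7}\right) + 146\right) \sqrt{\left(\frac{7}{2} - 1\right) - 246} = \left(\left(225 - \frac{10}{7}\right) + 146\right) \sqrt{\frac{5}{2} - 246} = \left(\frac{1565}{7} + 146\right) \sqrt{- \frac{487}{2}} = \frac{2587 \frac{i \sqrt{974}}{2}}{7} = \frac{2587 i \sqrt{974}}{14}$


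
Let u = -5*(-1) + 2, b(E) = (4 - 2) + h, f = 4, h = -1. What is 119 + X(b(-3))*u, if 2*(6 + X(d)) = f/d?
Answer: 91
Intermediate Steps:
b(E) = 1 (b(E) = (4 - 2) - 1 = 2 - 1 = 1)
u = 7 (u = 5 + 2 = 7)
X(d) = -6 + 2/d (X(d) = -6 + (4/d)/2 = -6 + 2/d)
119 + X(b(-3))*u = 119 + (-6 + 2/1)*7 = 119 + (-6 + 2*1)*7 = 119 + (-6 + 2)*7 = 119 - 4*7 = 119 - 28 = 91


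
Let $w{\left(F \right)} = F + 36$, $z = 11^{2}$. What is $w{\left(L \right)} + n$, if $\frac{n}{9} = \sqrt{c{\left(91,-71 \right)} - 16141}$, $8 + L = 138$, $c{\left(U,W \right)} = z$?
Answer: $166 + 54 i \sqrt{445} \approx 166.0 + 1139.1 i$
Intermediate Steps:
$z = 121$
$c{\left(U,W \right)} = 121$
$L = 130$ ($L = -8 + 138 = 130$)
$w{\left(F \right)} = 36 + F$
$n = 54 i \sqrt{445}$ ($n = 9 \sqrt{121 - 16141} = 9 \sqrt{-16020} = 9 \cdot 6 i \sqrt{445} = 54 i \sqrt{445} \approx 1139.1 i$)
$w{\left(L \right)} + n = \left(36 + 130\right) + 54 i \sqrt{445} = 166 + 54 i \sqrt{445}$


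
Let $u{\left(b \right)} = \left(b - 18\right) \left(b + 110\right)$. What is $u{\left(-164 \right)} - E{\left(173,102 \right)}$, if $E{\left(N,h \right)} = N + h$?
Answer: $9553$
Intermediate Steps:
$u{\left(b \right)} = \left(-18 + b\right) \left(110 + b\right)$
$u{\left(-164 \right)} - E{\left(173,102 \right)} = \left(-1980 + \left(-164\right)^{2} + 92 \left(-164\right)\right) - \left(173 + 102\right) = \left(-1980 + 26896 - 15088\right) - 275 = 9828 - 275 = 9553$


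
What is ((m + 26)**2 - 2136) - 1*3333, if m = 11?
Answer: -4100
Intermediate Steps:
((m + 26)**2 - 2136) - 1*3333 = ((11 + 26)**2 - 2136) - 1*3333 = (37**2 - 2136) - 3333 = (1369 - 2136) - 3333 = -767 - 3333 = -4100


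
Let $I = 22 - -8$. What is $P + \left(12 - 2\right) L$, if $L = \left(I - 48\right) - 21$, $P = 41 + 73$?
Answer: $-276$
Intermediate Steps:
$P = 114$
$I = 30$ ($I = 22 + 8 = 30$)
$L = -39$ ($L = \left(30 - 48\right) - 21 = -18 - 21 = -39$)
$P + \left(12 - 2\right) L = 114 + \left(12 - 2\right) \left(-39\right) = 114 + 10 \left(-39\right) = 114 - 390 = -276$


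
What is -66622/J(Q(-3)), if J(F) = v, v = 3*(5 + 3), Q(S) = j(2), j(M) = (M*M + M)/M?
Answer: -33311/12 ≈ -2775.9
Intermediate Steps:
j(M) = (M + M**2)/M (j(M) = (M**2 + M)/M = (M + M**2)/M)
Q(S) = 3 (Q(S) = 1 + 2 = 3)
v = 24 (v = 3*8 = 24)
J(F) = 24
-66622/J(Q(-3)) = -66622/24 = -1*33311/12 = -33311/12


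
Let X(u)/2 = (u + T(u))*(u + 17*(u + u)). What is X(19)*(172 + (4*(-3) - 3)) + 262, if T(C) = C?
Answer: 7935042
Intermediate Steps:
X(u) = 140*u**2 (X(u) = 2*((u + u)*(u + 17*(u + u))) = 2*((2*u)*(u + 17*(2*u))) = 2*((2*u)*(u + 34*u)) = 2*((2*u)*(35*u)) = 2*(70*u**2) = 140*u**2)
X(19)*(172 + (4*(-3) - 3)) + 262 = (140*19**2)*(172 + (4*(-3) - 3)) + 262 = (140*361)*(172 + (-12 - 3)) + 262 = 50540*(172 - 15) + 262 = 50540*157 + 262 = 7934780 + 262 = 7935042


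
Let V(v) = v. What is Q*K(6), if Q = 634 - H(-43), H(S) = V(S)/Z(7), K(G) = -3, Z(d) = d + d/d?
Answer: -15345/8 ≈ -1918.1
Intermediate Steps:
Z(d) = 1 + d (Z(d) = d + 1 = 1 + d)
H(S) = S/8 (H(S) = S/(1 + 7) = S/8)
Q = 5115/8 (Q = 634 - (-43)/8 = 634 - 1*(-43/8) = 634 + 43/8 = 5115/8 ≈ 639.38)
Q*K(6) = (5115/8)*(-3) = -15345/8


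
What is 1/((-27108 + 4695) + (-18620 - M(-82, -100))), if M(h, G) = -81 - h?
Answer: -1/41034 ≈ -2.4370e-5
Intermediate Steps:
1/((-27108 + 4695) + (-18620 - M(-82, -100))) = 1/((-27108 + 4695) + (-18620 - (-81 - 1*(-82)))) = 1/(-22413 + (-18620 - (-81 + 82))) = 1/(-22413 + (-18620 - 1*1)) = 1/(-22413 + (-18620 - 1)) = 1/(-22413 - 18621) = 1/(-41034) = -1/41034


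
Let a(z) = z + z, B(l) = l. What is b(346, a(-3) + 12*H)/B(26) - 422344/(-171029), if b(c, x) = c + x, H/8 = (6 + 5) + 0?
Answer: 124868714/2223377 ≈ 56.162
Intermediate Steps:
a(z) = 2*z
H = 88 (H = 8*((6 + 5) + 0) = 8*(11 + 0) = 8*11 = 88)
b(346, a(-3) + 12*H)/B(26) - 422344/(-171029) = (346 + (2*(-3) + 12*88))/26 - 422344/(-171029) = (346 + (-6 + 1056))*(1/26) - 422344*(-1/171029) = (346 + 1050)*(1/26) + 422344/171029 = 1396*(1/26) + 422344/171029 = 698/13 + 422344/171029 = 124868714/2223377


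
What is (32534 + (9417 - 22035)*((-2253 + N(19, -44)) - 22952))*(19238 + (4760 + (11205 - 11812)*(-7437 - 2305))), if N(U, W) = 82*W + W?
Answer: 2162102246782720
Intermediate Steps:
N(U, W) = 83*W
(32534 + (9417 - 22035)*((-2253 + N(19, -44)) - 22952))*(19238 + (4760 + (11205 - 11812)*(-7437 - 2305))) = (32534 + (9417 - 22035)*((-2253 + 83*(-44)) - 22952))*(19238 + (4760 + (11205 - 11812)*(-7437 - 2305))) = (32534 - 12618*((-2253 - 3652) - 22952))*(19238 + (4760 - 607*(-9742))) = (32534 - 12618*(-5905 - 22952))*(19238 + (4760 + 5913394)) = (32534 - 12618*(-28857))*(19238 + 5918154) = (32534 + 364117626)*5937392 = 364150160*5937392 = 2162102246782720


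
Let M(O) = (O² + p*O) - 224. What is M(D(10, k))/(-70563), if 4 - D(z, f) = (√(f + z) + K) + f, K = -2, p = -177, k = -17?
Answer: 3773/70563 - 131*I*√7/70563 ≈ 0.05347 - 0.0049118*I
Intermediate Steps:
D(z, f) = 6 - f - √(f + z) (D(z, f) = 4 - ((√(f + z) - 2) + f) = 4 - ((-2 + √(f + z)) + f) = 4 - (-2 + f + √(f + z)) = 4 + (2 - f - √(f + z)) = 6 - f - √(f + z))
M(O) = -224 + O² - 177*O (M(O) = (O² - 177*O) - 224 = -224 + O² - 177*O)
M(D(10, k))/(-70563) = (-224 + (6 - 1*(-17) - √(-17 + 10))² - 177*(6 - 1*(-17) - √(-17 + 10)))/(-70563) = (-224 + (6 + 17 - √(-7))² - 177*(6 + 17 - √(-7)))*(-1/70563) = (-224 + (6 + 17 - I*√7)² - 177*(6 + 17 - I*√7))*(-1/70563) = (-224 + (23 - I*√7)² - 177*(23 - I*√7))*(-1/70563) = (-224 + (23 - I*√7)² + (-4071 + 177*I*√7))*(-1/70563) = (-4295 + (23 - I*√7)² + 177*I*√7)*(-1/70563) = 4295/70563 - (23 - I*√7)²/70563 - 59*I*√7/23521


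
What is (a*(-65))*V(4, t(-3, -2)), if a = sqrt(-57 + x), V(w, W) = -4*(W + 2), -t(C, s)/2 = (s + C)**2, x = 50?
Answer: -12480*I*sqrt(7) ≈ -33019.0*I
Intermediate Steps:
t(C, s) = -2*(C + s)**2 (t(C, s) = -2*(s + C)**2 = -2*(C + s)**2)
V(w, W) = -8 - 4*W (V(w, W) = -4*(2 + W) = -8 - 4*W)
a = I*sqrt(7) (a = sqrt(-57 + 50) = sqrt(-7) = I*sqrt(7) ≈ 2.6458*I)
(a*(-65))*V(4, t(-3, -2)) = ((I*sqrt(7))*(-65))*(-8 - (-8)*(-3 - 2)**2) = (-65*I*sqrt(7))*(-8 - (-8)*(-5)**2) = (-65*I*sqrt(7))*(-8 - (-8)*25) = (-65*I*sqrt(7))*(-8 - 4*(-50)) = (-65*I*sqrt(7))*(-8 + 200) = -65*I*sqrt(7)*192 = -12480*I*sqrt(7)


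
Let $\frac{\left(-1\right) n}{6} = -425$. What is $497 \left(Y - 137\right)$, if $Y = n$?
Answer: $1199261$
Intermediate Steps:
$n = 2550$ ($n = \left(-6\right) \left(-425\right) = 2550$)
$Y = 2550$
$497 \left(Y - 137\right) = 497 \left(2550 - 137\right) = 497 \cdot 2413 = 1199261$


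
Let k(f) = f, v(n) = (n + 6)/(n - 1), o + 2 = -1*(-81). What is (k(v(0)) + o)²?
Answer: 5329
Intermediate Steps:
o = 79 (o = -2 - 1*(-81) = -2 + 81 = 79)
v(n) = (6 + n)/(-1 + n)
(k(v(0)) + o)² = ((6 + 0)/(-1 + 0) + 79)² = (6/(-1) + 79)² = (-1*6 + 79)² = (-6 + 79)² = 73² = 5329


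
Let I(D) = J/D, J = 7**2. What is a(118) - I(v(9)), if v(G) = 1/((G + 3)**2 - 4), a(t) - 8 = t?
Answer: -6734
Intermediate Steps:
a(t) = 8 + t
v(G) = 1/(-4 + (3 + G)**2) (v(G) = 1/((3 + G)**2 - 4) = 1/(-4 + (3 + G)**2))
J = 49
I(D) = 49/D
a(118) - I(v(9)) = (8 + 118) - 49/(1/(-4 + (3 + 9)**2)) = 126 - 49/(1/(-4 + 12**2)) = 126 - 49/(1/(-4 + 144)) = 126 - 49/(1/140) = 126 - 49/1/140 = 126 - 49*140 = 126 - 1*6860 = 126 - 6860 = -6734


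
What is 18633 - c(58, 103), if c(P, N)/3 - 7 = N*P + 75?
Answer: 465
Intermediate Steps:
c(P, N) = 246 + 3*N*P (c(P, N) = 21 + 3*(N*P + 75) = 21 + 3*(75 + N*P) = 21 + (225 + 3*N*P) = 246 + 3*N*P)
18633 - c(58, 103) = 18633 - (246 + 3*103*58) = 18633 - (246 + 17922) = 18633 - 1*18168 = 18633 - 18168 = 465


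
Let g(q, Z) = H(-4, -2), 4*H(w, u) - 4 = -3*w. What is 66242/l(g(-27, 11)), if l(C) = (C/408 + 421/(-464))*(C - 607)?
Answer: 522516896/4269039 ≈ 122.40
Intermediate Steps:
H(w, u) = 1 - 3*w/4 (H(w, u) = 1 + (-3*w)/4 = 1 - 3*w/4)
g(q, Z) = 4 (g(q, Z) = 1 - ¾*(-4) = 1 + 3 = 4)
l(C) = (-607 + C)*(-421/464 + C/408) (l(C) = (C*(1/408) + 421*(-1/464))*(-607 + C) = (C/408 - 421/464)*(-607 + C) = (-421/464 + C/408)*(-607 + C) = (-607 + C)*(-421/464 + C/408))
66242/l(g(-27, 11)) = 66242/(255547/464 - 56677/23664*4 + (1/408)*4²) = 66242/(255547/464 - 56677/5916 + (1/408)*16) = 66242/(255547/464 - 56677/5916 + 2/51) = 66242/(4269039/7888) = 66242*(7888/4269039) = 522516896/4269039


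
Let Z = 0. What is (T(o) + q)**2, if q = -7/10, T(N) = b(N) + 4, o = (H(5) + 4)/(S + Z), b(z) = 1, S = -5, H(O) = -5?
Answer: 1849/100 ≈ 18.490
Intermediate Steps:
o = 1/5 (o = (-5 + 4)/(-5 + 0) = -1/(-5) = -1*(-1/5) = 1/5 ≈ 0.20000)
T(N) = 5 (T(N) = 1 + 4 = 5)
q = -7/10 (q = -7*1/10 = -7/10 ≈ -0.70000)
(T(o) + q)**2 = (5 - 7/10)**2 = (43/10)**2 = 1849/100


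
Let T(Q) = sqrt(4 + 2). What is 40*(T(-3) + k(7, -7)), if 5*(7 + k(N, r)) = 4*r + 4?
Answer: -472 + 40*sqrt(6) ≈ -374.02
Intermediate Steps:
k(N, r) = -31/5 + 4*r/5 (k(N, r) = -7 + (4*r + 4)/5 = -7 + (4 + 4*r)/5 = -7 + (4/5 + 4*r/5) = -31/5 + 4*r/5)
T(Q) = sqrt(6)
40*(T(-3) + k(7, -7)) = 40*(sqrt(6) + (-31/5 + (4/5)*(-7))) = 40*(sqrt(6) + (-31/5 - 28/5)) = 40*(sqrt(6) - 59/5) = 40*(-59/5 + sqrt(6)) = -472 + 40*sqrt(6)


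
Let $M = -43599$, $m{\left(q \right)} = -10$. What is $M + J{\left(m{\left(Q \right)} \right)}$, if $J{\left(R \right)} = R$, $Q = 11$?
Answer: $-43609$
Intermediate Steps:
$M + J{\left(m{\left(Q \right)} \right)} = -43599 - 10 = -43609$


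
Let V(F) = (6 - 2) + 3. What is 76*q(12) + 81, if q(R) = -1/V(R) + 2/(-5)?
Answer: 1391/35 ≈ 39.743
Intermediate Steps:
V(F) = 7 (V(F) = 4 + 3 = 7)
q(R) = -19/35 (q(R) = -1/7 + 2/(-5) = -1*1/7 + 2*(-1/5) = -1/7 - 2/5 = -19/35)
76*q(12) + 81 = 76*(-19/35) + 81 = -1444/35 + 81 = 1391/35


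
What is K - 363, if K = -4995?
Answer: -5358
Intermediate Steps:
K - 363 = -4995 - 363 = -5358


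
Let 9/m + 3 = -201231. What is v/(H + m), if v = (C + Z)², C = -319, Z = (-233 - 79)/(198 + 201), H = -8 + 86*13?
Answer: 13481828054662/146340265617 ≈ 92.127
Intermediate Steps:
m = -3/67078 (m = 9/(-3 - 201231) = 9/(-201234) = 9*(-1/201234) = -3/67078 ≈ -4.4724e-5)
H = 1110 (H = -8 + 1118 = 1110)
Z = -104/133 (Z = -312/399 = -312*1/399 = -104/133 ≈ -0.78195)
v = 1808885961/17689 (v = (-319 - 104/133)² = (-42531/133)² = 1808885961/17689 ≈ 1.0226e+5)
v/(H + m) = 1808885961/(17689*(1110 - 3/67078)) = 1808885961/(17689*(74456577/67078)) = (1808885961/17689)*(67078/74456577) = 13481828054662/146340265617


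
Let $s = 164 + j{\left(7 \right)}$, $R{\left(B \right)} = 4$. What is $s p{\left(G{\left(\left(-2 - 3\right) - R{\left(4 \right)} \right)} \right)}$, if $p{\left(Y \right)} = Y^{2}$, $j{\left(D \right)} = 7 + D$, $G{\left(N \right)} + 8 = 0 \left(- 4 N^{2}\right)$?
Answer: $11392$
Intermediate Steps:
$G{\left(N \right)} = -8$ ($G{\left(N \right)} = -8 + 0 \left(- 4 N^{2}\right) = -8 + 0 = -8$)
$s = 178$ ($s = 164 + \left(7 + 7\right) = 164 + 14 = 178$)
$s p{\left(G{\left(\left(-2 - 3\right) - R{\left(4 \right)} \right)} \right)} = 178 \left(-8\right)^{2} = 178 \cdot 64 = 11392$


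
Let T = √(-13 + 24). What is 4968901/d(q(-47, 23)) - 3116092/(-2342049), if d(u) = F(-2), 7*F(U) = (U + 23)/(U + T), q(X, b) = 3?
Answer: -2586089987558/780683 + 4968901*√11/3 ≈ 2.1807e+6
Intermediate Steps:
T = √11 ≈ 3.3166
F(U) = (23 + U)/(7*(U + √11)) (F(U) = ((U + 23)/(U + √11))/7 = ((23 + U)/(U + √11))/7 = (23 + U)/(7*(U + √11)))
d(u) = 3/(-2 + √11) (d(u) = (23 - 2)/(7*(-2 + √11)) = (⅐)*21/(-2 + √11) = 3/(-2 + √11))
4968901/d(q(-47, 23)) - 3116092/(-2342049) = 4968901/(6/7 + 3*√11/7) - 3116092/(-2342049) = 4968901/(6/7 + 3*√11/7) - 3116092*(-1/2342049) = 4968901/(6/7 + 3*√11/7) + 3116092/2342049 = 3116092/2342049 + 4968901/(6/7 + 3*√11/7)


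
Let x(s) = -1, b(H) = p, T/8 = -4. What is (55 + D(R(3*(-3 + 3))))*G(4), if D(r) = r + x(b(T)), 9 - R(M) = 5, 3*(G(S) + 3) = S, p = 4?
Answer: -290/3 ≈ -96.667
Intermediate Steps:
T = -32 (T = 8*(-4) = -32)
b(H) = 4
G(S) = -3 + S/3
R(M) = 4 (R(M) = 9 - 1*5 = 9 - 5 = 4)
D(r) = -1 + r (D(r) = r - 1 = -1 + r)
(55 + D(R(3*(-3 + 3))))*G(4) = (55 + (-1 + 4))*(-3 + (⅓)*4) = (55 + 3)*(-3 + 4/3) = 58*(-5/3) = -290/3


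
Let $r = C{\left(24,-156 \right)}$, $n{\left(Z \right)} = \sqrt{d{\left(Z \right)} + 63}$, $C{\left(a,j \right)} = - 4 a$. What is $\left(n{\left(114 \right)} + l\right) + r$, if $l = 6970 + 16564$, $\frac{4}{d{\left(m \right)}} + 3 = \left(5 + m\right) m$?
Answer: $23438 + \frac{\sqrt{1287690811}}{4521} \approx 23446.0$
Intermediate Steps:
$d{\left(m \right)} = \frac{4}{-3 + m \left(5 + m\right)}$ ($d{\left(m \right)} = \frac{4}{-3 + \left(5 + m\right) m} = \frac{4}{-3 + m \left(5 + m\right)}$)
$l = 23534$
$n{\left(Z \right)} = \sqrt{63 + \frac{4}{-3 + Z^{2} + 5 Z}}$ ($n{\left(Z \right)} = \sqrt{\frac{4}{-3 + Z^{2} + 5 Z} + 63} = \sqrt{63 + \frac{4}{-3 + Z^{2} + 5 Z}}$)
$r = -96$ ($r = \left(-4\right) 24 = -96$)
$\left(n{\left(114 \right)} + l\right) + r = \left(\sqrt{\frac{-185 + 63 \cdot 114^{2} + 315 \cdot 114}{-3 + 114^{2} + 5 \cdot 114}} + 23534\right) - 96 = \left(\sqrt{\frac{-185 + 63 \cdot 12996 + 35910}{-3 + 12996 + 570}} + 23534\right) - 96 = \left(\sqrt{\frac{-185 + 818748 + 35910}{13563}} + 23534\right) - 96 = \left(\sqrt{\frac{1}{13563} \cdot 854473} + 23534\right) - 96 = \left(\sqrt{\frac{854473}{13563}} + 23534\right) - 96 = \left(\frac{\sqrt{1287690811}}{4521} + 23534\right) - 96 = \left(23534 + \frac{\sqrt{1287690811}}{4521}\right) - 96 = 23438 + \frac{\sqrt{1287690811}}{4521}$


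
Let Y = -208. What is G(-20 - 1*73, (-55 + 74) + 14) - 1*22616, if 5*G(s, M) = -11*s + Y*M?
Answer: -118921/5 ≈ -23784.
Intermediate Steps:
G(s, M) = -208*M/5 - 11*s/5 (G(s, M) = (-11*s - 208*M)/5 = (-208*M - 11*s)/5 = -208*M/5 - 11*s/5)
G(-20 - 1*73, (-55 + 74) + 14) - 1*22616 = (-208*((-55 + 74) + 14)/5 - 11*(-20 - 1*73)/5) - 1*22616 = (-208*(19 + 14)/5 - 11*(-20 - 73)/5) - 22616 = (-208/5*33 - 11/5*(-93)) - 22616 = (-6864/5 + 1023/5) - 22616 = -5841/5 - 22616 = -118921/5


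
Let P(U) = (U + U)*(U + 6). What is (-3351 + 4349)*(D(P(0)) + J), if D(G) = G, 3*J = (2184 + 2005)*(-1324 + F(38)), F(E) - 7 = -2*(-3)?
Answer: -1826931814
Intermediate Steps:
F(E) = 13 (F(E) = 7 - 2*(-3) = 7 + 6 = 13)
P(U) = 2*U*(6 + U) (P(U) = (2*U)*(6 + U) = 2*U*(6 + U))
J = -1830593 (J = ((2184 + 2005)*(-1324 + 13))/3 = (4189*(-1311))/3 = (⅓)*(-5491779) = -1830593)
(-3351 + 4349)*(D(P(0)) + J) = (-3351 + 4349)*(2*0*(6 + 0) - 1830593) = 998*(2*0*6 - 1830593) = 998*(0 - 1830593) = 998*(-1830593) = -1826931814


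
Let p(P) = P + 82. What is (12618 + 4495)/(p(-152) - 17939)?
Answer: -17113/18009 ≈ -0.95025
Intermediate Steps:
p(P) = 82 + P
(12618 + 4495)/(p(-152) - 17939) = (12618 + 4495)/((82 - 152) - 17939) = 17113/(-70 - 17939) = 17113/(-18009) = 17113*(-1/18009) = -17113/18009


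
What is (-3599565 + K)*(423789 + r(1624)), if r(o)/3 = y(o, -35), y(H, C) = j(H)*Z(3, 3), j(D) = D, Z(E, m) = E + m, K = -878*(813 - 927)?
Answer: -1585334757933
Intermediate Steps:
K = 100092 (K = -878*(-114) = 100092)
y(H, C) = 6*H (y(H, C) = H*(3 + 3) = H*6 = 6*H)
r(o) = 18*o (r(o) = 3*(6*o) = 18*o)
(-3599565 + K)*(423789 + r(1624)) = (-3599565 + 100092)*(423789 + 18*1624) = -3499473*(423789 + 29232) = -3499473*453021 = -1585334757933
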